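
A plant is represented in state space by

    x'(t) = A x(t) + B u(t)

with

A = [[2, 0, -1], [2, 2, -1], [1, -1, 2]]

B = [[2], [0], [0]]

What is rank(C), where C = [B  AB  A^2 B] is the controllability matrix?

3

AB = [[4], [4], [2]]
A^2B = [[6], [14], [4]]
Controllability matrix C = [B  AB  A^2B] = [[2, 4, 6], [0, 4, 14], [0, 2, 4]]
det(C) = 2·(4·4 - 14·2) - 4·(0·4 - 14·0) + 6·(0·2 - 4·0) = 2·(-12) - 4·0 + 6·0 = -24 ≠ 0, so rank(C) = 3.
rank(C) = 3 = n, so the pair (A, B) is completely controllable.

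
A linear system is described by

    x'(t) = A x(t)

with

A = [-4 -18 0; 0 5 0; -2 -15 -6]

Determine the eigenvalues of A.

det(sI - A) = s^3 - (tr A)s^2 + (M11 + M22 + M33)s - det A, where Mii is the 2×2 principal minor of A obtained by deleting row i and column i.
tr A = (-4) + 5 + (-6) = -5; M11 = 5·(-6) - 0·(-15) = -30 - 0 = -30; M22 = (-4)·(-6) - 0·(-2) = 24 - 0 = 24; M33 = (-4)·5 - (-18)·0 = -20 - 0 = -20; sum of minors = -26.
det A = (-4)·(5·(-6) - 0·(-15)) - (-18)·(0·(-6) - 0·(-2)) + 0·(0·(-15) - 5·(-2)) = (-4)·(-30) - (-18)·0 + 0·10 = 120.
So p(s) = det(sI - A) = s^3 + 5s^2 - 26s - 120.
Rational-root test: any integer root divides -120. Testing small divisors, s = -4 works: p(-4) = -64 + 80 + 104 + (-120) = 0, so (s + 4) is a factor.
Dividing, p(s) = (s + 4)(s^2 + s - 30).
Factor s^2 + s - 30: two numbers with sum -1 and product -30 are 5 and -6, so s^2 + s - 30 = (s - 5)(s + 6).
Hence p(s) = (s - 5) (s + 4) (s + 6), with roots -6, -4, 5.
At least one eigenvalue has non-negative real part, so the system is not asymptotically stable.

-6, -4, 5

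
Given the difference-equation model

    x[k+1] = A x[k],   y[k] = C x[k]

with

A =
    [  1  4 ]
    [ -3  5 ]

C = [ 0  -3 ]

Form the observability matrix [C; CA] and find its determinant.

27

CA = [[9, -15]]
Observability matrix O = [C; CA] = [[0, -3], [9, -15]]
det(O) = 0·(-15) - (-3)·9 = 0 - (-27) = 27
Since det(O) ≠ 0, rank(O) = 2 and the system is completely observable.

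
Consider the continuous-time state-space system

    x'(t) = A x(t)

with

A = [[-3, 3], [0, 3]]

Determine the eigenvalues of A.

det(sI - A) = s^2 - (tr A)s + det A, with tr A = (-3) + 3 = 0 and det A = (-3)·3 - 3·0 = -9 - 0 = -9.
So p(s) = det(sI - A) = s^2 - 9.
Factor s^2 - 9: two numbers with sum 0 and product -9 are 3 and -3, so s^2 - 9 = (s - 3)(s + 3).
Hence p(s) = (s - 3) (s + 3), with roots -3, 3.
At least one eigenvalue has non-negative real part, so the system is not asymptotically stable.

-3, 3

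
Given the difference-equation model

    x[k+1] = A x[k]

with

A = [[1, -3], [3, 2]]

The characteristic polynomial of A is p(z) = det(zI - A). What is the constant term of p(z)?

11

For a 2×2 matrix, det(zI - A) = z^2 - (tr A)z + det A.
tr A = 3, det A = 11.
So p(z) = z^2 - 3z + 11.
The constant term is 11.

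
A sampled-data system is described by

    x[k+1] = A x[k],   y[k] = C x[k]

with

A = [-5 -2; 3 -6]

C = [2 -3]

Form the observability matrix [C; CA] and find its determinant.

CA = [[-19, 14]]
Observability matrix O = [C; CA] = [[2, -3], [-19, 14]]
det(O) = 2·14 - (-3)·(-19) = 28 - 57 = -29
Since det(O) ≠ 0, rank(O) = 2 and the system is completely observable.

-29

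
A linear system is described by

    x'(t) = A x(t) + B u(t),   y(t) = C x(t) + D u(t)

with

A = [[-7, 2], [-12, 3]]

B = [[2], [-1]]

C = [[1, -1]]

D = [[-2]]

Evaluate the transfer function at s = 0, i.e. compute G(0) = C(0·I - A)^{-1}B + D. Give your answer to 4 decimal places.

5.6667

G(0) = C(-A)^{-1}B + D = -C A^{-1} B + D.
det A = 3, so A^{-1} = (1/3)·adj(A) = [[1, -2/3], [4, -7/3]]
A^{-1} B = [8/3, 31/3]^T
C A^{-1} B = -23/3
G(0) = D - C A^{-1} B = -2 - (-23/3) = 17/3 ≈ 5.6667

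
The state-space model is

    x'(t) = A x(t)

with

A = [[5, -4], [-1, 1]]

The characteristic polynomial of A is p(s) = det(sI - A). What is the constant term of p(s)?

1

For a 2×2 matrix, det(sI - A) = s^2 - (tr A)s + det A.
tr A = 6, det A = 1.
So p(s) = s^2 - 6s + 1.
The constant term is 1.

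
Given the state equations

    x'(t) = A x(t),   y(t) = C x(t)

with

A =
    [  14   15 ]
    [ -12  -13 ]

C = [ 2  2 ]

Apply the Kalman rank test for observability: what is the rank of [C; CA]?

1

CA = [[4, 4]]
Observability matrix O = [C; CA] = [[2, 2], [4, 4]]
Every row of O is a scalar multiple of row 1 = [2, 2] (multipliers 1, 2), so the rows span a one-dimensional space.
O ≠ 0, hence rank(O) = 1.
rank(O) = 1 < n = 2, so the pair (A, C) is not completely observable.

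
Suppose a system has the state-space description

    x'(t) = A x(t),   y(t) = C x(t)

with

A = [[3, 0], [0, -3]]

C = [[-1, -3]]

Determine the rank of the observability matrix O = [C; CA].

CA = [[-3, 9]]
Observability matrix O = [C; CA] = [[-1, -3], [-3, 9]]
det(O) = (-1)·9 - (-3)·(-3) = -9 - 9 = -18 ≠ 0, so rank(O) = 2.
rank(O) = 2 = n, so the pair (A, C) is completely observable.

2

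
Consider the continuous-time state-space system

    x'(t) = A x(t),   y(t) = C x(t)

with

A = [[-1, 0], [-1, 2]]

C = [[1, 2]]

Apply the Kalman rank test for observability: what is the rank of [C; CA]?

CA = [[-3, 4]]
Observability matrix O = [C; CA] = [[1, 2], [-3, 4]]
det(O) = 1·4 - 2·(-3) = 4 - (-6) = 10 ≠ 0, so rank(O) = 2.
rank(O) = 2 = n, so the pair (A, C) is completely observable.

2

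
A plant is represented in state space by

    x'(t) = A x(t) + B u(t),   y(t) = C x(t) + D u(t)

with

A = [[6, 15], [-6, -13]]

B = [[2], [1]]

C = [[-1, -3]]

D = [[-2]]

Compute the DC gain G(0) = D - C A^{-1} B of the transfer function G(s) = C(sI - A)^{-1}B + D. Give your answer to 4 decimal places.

-0.9167

G(0) = C(-A)^{-1}B + D = -C A^{-1} B + D.
det A = 12, so A^{-1} = (1/12)·adj(A) = [[-13/12, -5/4], [1/2, 1/2]]
A^{-1} B = [-41/12, 3/2]^T
C A^{-1} B = -13/12
G(0) = D - C A^{-1} B = -2 - (-13/12) = -11/12 ≈ -0.9167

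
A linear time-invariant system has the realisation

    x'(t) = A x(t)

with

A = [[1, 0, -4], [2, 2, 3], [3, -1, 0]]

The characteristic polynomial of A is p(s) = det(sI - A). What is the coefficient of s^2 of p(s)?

Expand det(sI - A) for the 3×3 matrix.
p(s) = s^3 - 3s^2 + 17s - 35.
(Check: constant term = det(-A) = (-1)^3 det A = -35; coefficient of s^2 = -tr A = -3.)
The coefficient of s^2 is -3.

-3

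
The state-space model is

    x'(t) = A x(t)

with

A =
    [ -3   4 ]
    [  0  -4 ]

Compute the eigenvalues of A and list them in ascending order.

-4, -3

det(sI - A) = s^2 - (tr A)s + det A, with tr A = (-3) + (-4) = -7 and det A = (-3)·(-4) - 4·0 = 12 - 0 = 12.
So p(s) = det(sI - A) = s^2 + 7s + 12.
Factor s^2 + 7s + 12: two numbers with sum -7 and product 12 are -3 and -4, so s^2 + 7s + 12 = (s + 3)(s + 4).
Hence p(s) = (s + 3) (s + 4), with roots -4, -3.
All eigenvalues have negative real part, so the system is asymptotically stable.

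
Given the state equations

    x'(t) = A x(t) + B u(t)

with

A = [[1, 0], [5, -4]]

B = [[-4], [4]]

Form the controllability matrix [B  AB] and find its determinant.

AB = [[-4], [-36]]
Controllability matrix C = [B  AB] = [[-4, -4], [4, -36]]
det(C) = (-4)·(-36) - (-4)·4 = 144 - (-16) = 160
Since det(C) ≠ 0, rank(C) = 2 and the system is completely controllable.

160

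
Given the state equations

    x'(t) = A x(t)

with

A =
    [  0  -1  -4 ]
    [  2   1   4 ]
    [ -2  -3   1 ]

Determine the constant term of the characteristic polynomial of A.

Expand det(sI - A) for the 3×3 matrix.
p(s) = s^3 - 2s^2 + 7s - 26.
(Check: constant term = det(-A) = (-1)^3 det A = -26; coefficient of s^2 = -tr A = -2.)
The constant term is -26.

-26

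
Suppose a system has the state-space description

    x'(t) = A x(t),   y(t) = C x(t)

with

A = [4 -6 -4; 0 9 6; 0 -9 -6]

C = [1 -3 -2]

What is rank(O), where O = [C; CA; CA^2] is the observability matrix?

2

CA = [[4, -15, -10]]
CA^2 = [[16, -69, -46]]
Observability matrix O = [C; CA; CA^2] = [[1, -3, -2], [4, -15, -10], [16, -69, -46]]
The columns c1, c2, c3 of O are linearly dependent: -2·c2 + 3·c3 = 0 (check each entry), so rank(O) ≤ 2.
The 2×2 minor from rows 1, 2, columns 1, 2 is 1·(-15) - (-3)·4 = -15 - (-12) = -3 ≠ 0, so rank(O) = 2.
rank(O) = 2 < n = 3, so the pair (A, C) is not completely observable.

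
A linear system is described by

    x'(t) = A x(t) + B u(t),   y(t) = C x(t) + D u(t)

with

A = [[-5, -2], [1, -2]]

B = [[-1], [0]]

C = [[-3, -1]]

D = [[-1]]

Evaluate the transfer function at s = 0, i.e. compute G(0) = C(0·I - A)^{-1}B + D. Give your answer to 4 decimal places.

-0.4167

G(0) = C(-A)^{-1}B + D = -C A^{-1} B + D.
det A = 12, so A^{-1} = (1/12)·adj(A) = [[-1/6, 1/6], [-1/12, -5/12]]
A^{-1} B = [1/6, 1/12]^T
C A^{-1} B = -7/12
G(0) = D - C A^{-1} B = -1 - (-7/12) = -5/12 ≈ -0.4167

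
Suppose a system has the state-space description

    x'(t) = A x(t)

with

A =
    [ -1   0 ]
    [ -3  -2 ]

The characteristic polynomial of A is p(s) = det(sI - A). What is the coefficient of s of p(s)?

For a 2×2 matrix, det(sI - A) = s^2 - (tr A)s + det A.
tr A = -3, det A = 2.
So p(s) = s^2 + 3s + 2.
The coefficient of s is 3.

3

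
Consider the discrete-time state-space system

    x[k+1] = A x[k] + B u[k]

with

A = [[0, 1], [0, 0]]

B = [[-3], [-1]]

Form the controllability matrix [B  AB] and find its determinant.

AB = [[-1], [0]]
Controllability matrix C = [B  AB] = [[-3, -1], [-1, 0]]
det(C) = (-3)·0 - (-1)·(-1) = 0 - 1 = -1
Since det(C) ≠ 0, rank(C) = 2 and the system is completely controllable.

-1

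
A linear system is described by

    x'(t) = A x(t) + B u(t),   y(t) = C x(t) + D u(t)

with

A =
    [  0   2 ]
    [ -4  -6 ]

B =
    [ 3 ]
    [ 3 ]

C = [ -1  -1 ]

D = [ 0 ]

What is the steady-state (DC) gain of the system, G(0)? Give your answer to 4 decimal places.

G(0) = C(-A)^{-1}B + D = -C A^{-1} B + D.
det A = 8, so A^{-1} = (1/8)·adj(A) = [[-3/4, -1/4], [1/2, 0]]
A^{-1} B = [-3, 3/2]^T
C A^{-1} B = 3/2
G(0) = D - C A^{-1} B = 0 - (3/2) = -3/2 ≈ -1.5000

-1.5000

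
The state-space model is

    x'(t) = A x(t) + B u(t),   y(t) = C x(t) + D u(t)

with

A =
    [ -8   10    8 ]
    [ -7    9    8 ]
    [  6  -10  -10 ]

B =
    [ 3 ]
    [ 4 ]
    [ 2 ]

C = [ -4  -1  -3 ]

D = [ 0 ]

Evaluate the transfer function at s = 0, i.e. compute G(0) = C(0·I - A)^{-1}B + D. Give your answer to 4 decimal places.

-19.5000

G(0) = C(-A)^{-1}B + D = -C A^{-1} B + D.
det A = -12, so A^{-1} = (1/-12)·adj(A) = [[5/6, -5/3, -2/3], [11/6, -8/3, -2/3], [-4/3, 5/3, 1/6]]
A^{-1} B = [-11/2, -13/2, 3]^T
C A^{-1} B = 39/2
G(0) = D - C A^{-1} B = 0 - (39/2) = -39/2 ≈ -19.5000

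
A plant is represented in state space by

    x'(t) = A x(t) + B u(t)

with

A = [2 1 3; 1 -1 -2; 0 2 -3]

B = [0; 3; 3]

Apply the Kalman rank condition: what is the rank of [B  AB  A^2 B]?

3

AB = [[12], [-9], [-3]]
A^2B = [[6], [27], [-9]]
Controllability matrix C = [B  AB  A^2B] = [[0, 12, 6], [3, -9, 27], [3, -3, -9]]
det(C) = 0·((-9)·(-9) - 27·(-3)) - 12·(3·(-9) - 27·3) + 6·(3·(-3) - (-9)·3) = 0·162 - 12·(-108) + 6·18 = 1404 ≠ 0, so rank(C) = 3.
rank(C) = 3 = n, so the pair (A, B) is completely controllable.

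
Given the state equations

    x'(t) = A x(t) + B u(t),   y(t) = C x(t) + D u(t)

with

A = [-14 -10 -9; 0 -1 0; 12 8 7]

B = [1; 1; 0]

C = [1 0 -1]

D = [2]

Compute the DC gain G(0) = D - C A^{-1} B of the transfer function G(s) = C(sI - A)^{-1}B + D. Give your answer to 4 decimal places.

0.7000

G(0) = C(-A)^{-1}B + D = -C A^{-1} B + D.
det A = -10, so A^{-1} = (1/-10)·adj(A) = [[7/10, 1/5, 9/10], [0, -1, 0], [-6/5, 4/5, -7/5]]
A^{-1} B = [9/10, -1, -2/5]^T
C A^{-1} B = 13/10
G(0) = D - C A^{-1} B = 2 - (13/10) = 7/10 ≈ 0.7000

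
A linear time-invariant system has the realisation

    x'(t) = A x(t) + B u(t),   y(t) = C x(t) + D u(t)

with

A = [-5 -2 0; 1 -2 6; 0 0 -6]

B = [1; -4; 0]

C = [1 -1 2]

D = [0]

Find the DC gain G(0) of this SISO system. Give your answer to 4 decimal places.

2.4167

G(0) = C(-A)^{-1}B + D = -C A^{-1} B + D.
det A = -72, so A^{-1} = (1/-72)·adj(A) = [[-1/6, 1/6, 1/6], [-1/12, -5/12, -5/12], [0, 0, -1/6]]
A^{-1} B = [-5/6, 19/12, 0]^T
C A^{-1} B = -29/12
G(0) = D - C A^{-1} B = 0 - (-29/12) = 29/12 ≈ 2.4167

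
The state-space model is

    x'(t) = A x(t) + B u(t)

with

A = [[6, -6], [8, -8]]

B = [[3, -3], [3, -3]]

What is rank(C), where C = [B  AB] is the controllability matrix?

AB = [[0, 0], [0, 0]]
Controllability matrix C = [B  AB] = [[3, -3, 0, 0], [3, -3, 0, 0]]
Every column of C is a scalar multiple of column 1 = [3, 3] (multipliers 1, -1, 0, 0), so the columns span a one-dimensional space.
C ≠ 0, hence rank(C) = 1.
rank(C) = 1 < n = 2, so the pair (A, B) is not completely controllable.

1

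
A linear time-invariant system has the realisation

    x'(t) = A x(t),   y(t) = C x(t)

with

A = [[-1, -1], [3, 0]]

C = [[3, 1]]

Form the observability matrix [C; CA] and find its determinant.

-9

CA = [[0, -3]]
Observability matrix O = [C; CA] = [[3, 1], [0, -3]]
det(O) = 3·(-3) - 1·0 = -9 - 0 = -9
Since det(O) ≠ 0, rank(O) = 2 and the system is completely observable.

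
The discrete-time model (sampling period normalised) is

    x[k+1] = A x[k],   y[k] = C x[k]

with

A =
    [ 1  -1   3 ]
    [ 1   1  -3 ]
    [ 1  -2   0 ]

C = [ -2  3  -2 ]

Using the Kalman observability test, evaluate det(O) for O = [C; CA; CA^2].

CA = [[-1, 9, -15]]
CA^2 = [[-7, 40, -30]]
Observability matrix O = [C; CA; CA^2] = [[-2, 3, -2], [-1, 9, -15], [-7, 40, -30]]
Expanding along the first row, det(O) = (-2)·(9·(-30) - (-15)·40) - 3·((-1)·(-30) - (-15)·(-7)) + (-2)·((-1)·40 - 9·(-7)) = (-2)·330 - 3·(-75) + (-2)·23 = -481
Since det(O) ≠ 0, rank(O) = 3 and the system is completely observable.

-481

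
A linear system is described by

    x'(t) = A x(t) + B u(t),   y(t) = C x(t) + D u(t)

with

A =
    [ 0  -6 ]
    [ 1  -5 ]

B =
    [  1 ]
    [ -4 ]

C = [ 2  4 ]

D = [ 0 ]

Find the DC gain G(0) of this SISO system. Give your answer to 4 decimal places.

G(0) = C(-A)^{-1}B + D = -C A^{-1} B + D.
det A = 6, so A^{-1} = (1/6)·adj(A) = [[-5/6, 1], [-1/6, 0]]
A^{-1} B = [-29/6, -1/6]^T
C A^{-1} B = -31/3
G(0) = D - C A^{-1} B = 0 - (-31/3) = 31/3 ≈ 10.3333

10.3333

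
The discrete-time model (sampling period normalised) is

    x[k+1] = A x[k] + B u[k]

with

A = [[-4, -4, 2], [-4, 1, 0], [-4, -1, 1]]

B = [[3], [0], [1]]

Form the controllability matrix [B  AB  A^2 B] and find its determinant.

-40

AB = [[-10], [-12], [-11]]
A^2B = [[66], [28], [41]]
Controllability matrix C = [B  AB  A^2B] = [[3, -10, 66], [0, -12, 28], [1, -11, 41]]
Expanding along the first row, det(C) = 3·((-12)·41 - 28·(-11)) - (-10)·(0·41 - 28·1) + 66·(0·(-11) - (-12)·1) = 3·(-184) - (-10)·(-28) + 66·12 = -40
Since det(C) ≠ 0, rank(C) = 3 and the system is completely controllable.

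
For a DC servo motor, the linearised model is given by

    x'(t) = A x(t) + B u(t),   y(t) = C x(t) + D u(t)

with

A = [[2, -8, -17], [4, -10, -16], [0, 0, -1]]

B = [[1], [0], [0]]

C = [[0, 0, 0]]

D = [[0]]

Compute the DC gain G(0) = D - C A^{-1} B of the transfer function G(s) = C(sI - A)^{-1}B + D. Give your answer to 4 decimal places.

0.0000

G(0) = C(-A)^{-1}B + D = -C A^{-1} B + D.
det A = -12, so A^{-1} = (1/-12)·adj(A) = [[-5/6, 2/3, 7/2], [-1/3, 1/6, 3], [0, 0, -1]]
A^{-1} B = [-5/6, -1/3, 0]^T
C A^{-1} B = 0
G(0) = D - C A^{-1} B = 0 - (0) = 0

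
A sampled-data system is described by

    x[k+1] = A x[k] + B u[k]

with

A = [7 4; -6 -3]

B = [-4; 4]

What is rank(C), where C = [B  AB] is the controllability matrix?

AB = [[-12], [12]]
Controllability matrix C = [B  AB] = [[-4, -12], [4, 12]]
Every column of C is a scalar multiple of column 1 = [-4, 4] (multipliers 1, 3), so the columns span a one-dimensional space.
C ≠ 0, hence rank(C) = 1.
rank(C) = 1 < n = 2, so the pair (A, B) is not completely controllable.

1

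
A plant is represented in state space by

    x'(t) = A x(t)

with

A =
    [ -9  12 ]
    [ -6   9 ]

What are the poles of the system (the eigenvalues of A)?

det(sI - A) = s^2 - (tr A)s + det A, with tr A = (-9) + 9 = 0 and det A = (-9)·9 - 12·(-6) = -81 - (-72) = -9.
So p(s) = det(sI - A) = s^2 - 9.
Factor s^2 - 9: two numbers with sum 0 and product -9 are 3 and -3, so s^2 - 9 = (s - 3)(s + 3).
Hence p(s) = (s - 3) (s + 3), with roots -3, 3.
At least one eigenvalue has non-negative real part, so the system is not asymptotically stable.

-3, 3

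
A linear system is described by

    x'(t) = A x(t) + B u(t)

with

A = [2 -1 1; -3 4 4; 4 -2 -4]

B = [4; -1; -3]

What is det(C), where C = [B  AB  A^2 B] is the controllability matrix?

-2360

AB = [[6], [-28], [30]]
A^2B = [[70], [-10], [-40]]
Controllability matrix C = [B  AB  A^2B] = [[4, 6, 70], [-1, -28, -10], [-3, 30, -40]]
Expanding along the first row, det(C) = 4·((-28)·(-40) - (-10)·30) - 6·((-1)·(-40) - (-10)·(-3)) + 70·((-1)·30 - (-28)·(-3)) = 4·1420 - 6·10 + 70·(-114) = -2360
Since det(C) ≠ 0, rank(C) = 3 and the system is completely controllable.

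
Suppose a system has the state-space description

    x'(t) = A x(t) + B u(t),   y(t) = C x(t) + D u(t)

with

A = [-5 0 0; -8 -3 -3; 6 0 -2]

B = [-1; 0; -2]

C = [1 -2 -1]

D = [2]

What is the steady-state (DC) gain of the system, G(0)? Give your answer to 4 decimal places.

-0.8667

G(0) = C(-A)^{-1}B + D = -C A^{-1} B + D.
det A = -30, so A^{-1} = (1/-30)·adj(A) = [[-1/5, 0, 0], [17/15, -1/3, 1/2], [-3/5, 0, -1/2]]
A^{-1} B = [1/5, -32/15, 8/5]^T
C A^{-1} B = 43/15
G(0) = D - C A^{-1} B = 2 - (43/15) = -13/15 ≈ -0.8667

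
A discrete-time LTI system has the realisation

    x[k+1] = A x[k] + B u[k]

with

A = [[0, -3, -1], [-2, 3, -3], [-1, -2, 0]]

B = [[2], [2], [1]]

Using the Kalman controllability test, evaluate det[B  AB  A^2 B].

AB = [[-7], [-1], [-6]]
A^2B = [[9], [29], [9]]
Controllability matrix C = [B  AB  A^2B] = [[2, -7, 9], [2, -1, 29], [1, -6, 9]]
Expanding along the first row, det(C) = 2·((-1)·9 - 29·(-6)) - (-7)·(2·9 - 29·1) + 9·(2·(-6) - (-1)·1) = 2·165 - (-7)·(-11) + 9·(-11) = 154
Since det(C) ≠ 0, rank(C) = 3 and the system is completely controllable.

154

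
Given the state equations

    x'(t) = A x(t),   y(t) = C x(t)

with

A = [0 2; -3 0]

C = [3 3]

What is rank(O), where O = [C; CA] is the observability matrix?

CA = [[-9, 6]]
Observability matrix O = [C; CA] = [[3, 3], [-9, 6]]
det(O) = 3·6 - 3·(-9) = 18 - (-27) = 45 ≠ 0, so rank(O) = 2.
rank(O) = 2 = n, so the pair (A, C) is completely observable.

2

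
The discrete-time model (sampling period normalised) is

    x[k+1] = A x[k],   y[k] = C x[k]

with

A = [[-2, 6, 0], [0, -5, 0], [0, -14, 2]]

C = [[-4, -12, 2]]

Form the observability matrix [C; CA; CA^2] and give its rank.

2

CA = [[8, 8, 4]]
CA^2 = [[-16, -48, 8]]
Observability matrix O = [C; CA; CA^2] = [[-4, -12, 2], [8, 8, 4], [-16, -48, 8]]
The columns c1, c2, c3 of O are linearly dependent: -2·c1 + c2 + 2·c3 = 0 (check each entry), so rank(O) ≤ 2.
The 2×2 minor from rows 1, 2, columns 1, 2 is (-4)·8 - (-12)·8 = -32 - (-96) = 64 ≠ 0, so rank(O) = 2.
rank(O) = 2 < n = 3, so the pair (A, C) is not completely observable.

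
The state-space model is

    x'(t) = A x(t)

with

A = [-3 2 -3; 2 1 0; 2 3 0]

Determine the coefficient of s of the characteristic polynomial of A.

Expand det(sI - A) for the 3×3 matrix.
p(s) = s^3 + 2s^2 - s + 12.
(Check: constant term = det(-A) = (-1)^3 det A = 12; coefficient of s^2 = -tr A = 2.)
The coefficient of s is -1.

-1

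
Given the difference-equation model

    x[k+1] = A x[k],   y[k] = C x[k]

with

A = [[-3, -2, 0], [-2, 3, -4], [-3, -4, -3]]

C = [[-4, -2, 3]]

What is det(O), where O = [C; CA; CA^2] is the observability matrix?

1706

CA = [[7, -10, -1]]
CA^2 = [[2, -40, 43]]
Observability matrix O = [C; CA; CA^2] = [[-4, -2, 3], [7, -10, -1], [2, -40, 43]]
Expanding along the first row, det(O) = (-4)·((-10)·43 - (-1)·(-40)) - (-2)·(7·43 - (-1)·2) + 3·(7·(-40) - (-10)·2) = (-4)·(-470) - (-2)·303 + 3·(-260) = 1706
Since det(O) ≠ 0, rank(O) = 3 and the system is completely observable.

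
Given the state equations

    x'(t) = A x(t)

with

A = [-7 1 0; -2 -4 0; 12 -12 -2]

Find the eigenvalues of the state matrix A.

-6, -5, -2

det(sI - A) = s^3 - (tr A)s^2 + (M11 + M22 + M33)s - det A, where Mii is the 2×2 principal minor of A obtained by deleting row i and column i.
tr A = (-7) + (-4) + (-2) = -13; M11 = (-4)·(-2) - 0·(-12) = 8 - 0 = 8; M22 = (-7)·(-2) - 0·12 = 14 - 0 = 14; M33 = (-7)·(-4) - 1·(-2) = 28 - (-2) = 30; sum of minors = 52.
det A = (-7)·((-4)·(-2) - 0·(-12)) - 1·((-2)·(-2) - 0·12) + 0·((-2)·(-12) - (-4)·12) = (-7)·8 - 1·4 + 0·72 = -60.
So p(s) = det(sI - A) = s^3 + 13s^2 + 52s + 60.
Rational-root test: any integer root divides 60. Testing small divisors, s = -2 works: p(-2) = -8 + 52 + (-104) + 60 = 0, so (s + 2) is a factor.
Dividing, p(s) = (s + 2)(s^2 + 11s + 30).
Factor s^2 + 11s + 30: two numbers with sum -11 and product 30 are -5 and -6, so s^2 + 11s + 30 = (s + 5)(s + 6).
Hence p(s) = (s + 2) (s + 5) (s + 6), with roots -6, -5, -2.
All eigenvalues have negative real part, so the system is asymptotically stable.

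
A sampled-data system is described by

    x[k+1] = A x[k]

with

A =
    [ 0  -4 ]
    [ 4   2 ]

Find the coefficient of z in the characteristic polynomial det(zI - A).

For a 2×2 matrix, det(zI - A) = z^2 - (tr A)z + det A.
tr A = 2, det A = 16.
So p(z) = z^2 - 2z + 16.
The coefficient of z is -2.

-2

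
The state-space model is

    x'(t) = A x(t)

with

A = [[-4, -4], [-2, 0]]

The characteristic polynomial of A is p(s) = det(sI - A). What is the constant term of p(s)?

For a 2×2 matrix, det(sI - A) = s^2 - (tr A)s + det A.
tr A = -4, det A = -8.
So p(s) = s^2 + 4s - 8.
The constant term is -8.

-8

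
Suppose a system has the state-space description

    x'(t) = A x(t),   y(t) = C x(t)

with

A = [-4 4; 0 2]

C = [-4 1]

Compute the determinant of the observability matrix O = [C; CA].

CA = [[16, -14]]
Observability matrix O = [C; CA] = [[-4, 1], [16, -14]]
det(O) = (-4)·(-14) - 1·16 = 56 - 16 = 40
Since det(O) ≠ 0, rank(O) = 2 and the system is completely observable.

40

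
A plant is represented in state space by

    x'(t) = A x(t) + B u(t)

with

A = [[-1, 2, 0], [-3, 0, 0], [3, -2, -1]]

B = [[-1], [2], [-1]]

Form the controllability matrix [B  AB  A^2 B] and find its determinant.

AB = [[5], [3], [-6]]
A^2B = [[1], [-15], [15]]
Controllability matrix C = [B  AB  A^2B] = [[-1, 5, 1], [2, 3, -15], [-1, -6, 15]]
Expanding along the first row, det(C) = (-1)·(3·15 - (-15)·(-6)) - 5·(2·15 - (-15)·(-1)) + 1·(2·(-6) - 3·(-1)) = (-1)·(-45) - 5·15 + 1·(-9) = -39
Since det(C) ≠ 0, rank(C) = 3 and the system is completely controllable.

-39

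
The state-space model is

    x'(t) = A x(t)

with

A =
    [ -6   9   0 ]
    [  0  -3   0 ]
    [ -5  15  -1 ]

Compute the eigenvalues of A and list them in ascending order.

-6, -3, -1

det(sI - A) = s^3 - (tr A)s^2 + (M11 + M22 + M33)s - det A, where Mii is the 2×2 principal minor of A obtained by deleting row i and column i.
tr A = (-6) + (-3) + (-1) = -10; M11 = (-3)·(-1) - 0·15 = 3 - 0 = 3; M22 = (-6)·(-1) - 0·(-5) = 6 - 0 = 6; M33 = (-6)·(-3) - 9·0 = 18 - 0 = 18; sum of minors = 27.
det A = (-6)·((-3)·(-1) - 0·15) - 9·(0·(-1) - 0·(-5)) + 0·(0·15 - (-3)·(-5)) = (-6)·3 - 9·0 + 0·(-15) = -18.
So p(s) = det(sI - A) = s^3 + 10s^2 + 27s + 18.
Rational-root test: any integer root divides 18. Testing small divisors, s = -1 works: p(-1) = -1 + 10 + (-27) + 18 = 0, so (s + 1) is a factor.
Dividing, p(s) = (s + 1)(s^2 + 9s + 18).
Factor s^2 + 9s + 18: two numbers with sum -9 and product 18 are -3 and -6, so s^2 + 9s + 18 = (s + 3)(s + 6).
Hence p(s) = (s + 1) (s + 3) (s + 6), with roots -6, -3, -1.
All eigenvalues have negative real part, so the system is asymptotically stable.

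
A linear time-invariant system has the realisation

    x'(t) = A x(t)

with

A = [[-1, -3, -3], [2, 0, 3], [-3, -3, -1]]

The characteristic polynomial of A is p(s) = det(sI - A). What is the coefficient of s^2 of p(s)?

2

Expand det(sI - A) for the 3×3 matrix.
p(s) = s^3 + 2s^2 + 7s - 30.
(Check: constant term = det(-A) = (-1)^3 det A = -30; coefficient of s^2 = -tr A = 2.)
The coefficient of s^2 is 2.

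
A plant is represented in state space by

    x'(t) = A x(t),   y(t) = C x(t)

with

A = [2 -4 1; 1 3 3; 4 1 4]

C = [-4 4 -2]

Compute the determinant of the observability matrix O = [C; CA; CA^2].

-568

CA = [[-12, 26, 0]]
CA^2 = [[2, 126, 66]]
Observability matrix O = [C; CA; CA^2] = [[-4, 4, -2], [-12, 26, 0], [2, 126, 66]]
Expanding along the first row, det(O) = (-4)·(26·66 - 0·126) - 4·((-12)·66 - 0·2) + (-2)·((-12)·126 - 26·2) = (-4)·1716 - 4·(-792) + (-2)·(-1564) = -568
Since det(O) ≠ 0, rank(O) = 3 and the system is completely observable.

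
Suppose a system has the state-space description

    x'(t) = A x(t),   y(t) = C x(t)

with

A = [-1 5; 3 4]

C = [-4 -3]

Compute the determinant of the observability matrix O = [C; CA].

CA = [[-5, -32]]
Observability matrix O = [C; CA] = [[-4, -3], [-5, -32]]
det(O) = (-4)·(-32) - (-3)·(-5) = 128 - 15 = 113
Since det(O) ≠ 0, rank(O) = 2 and the system is completely observable.

113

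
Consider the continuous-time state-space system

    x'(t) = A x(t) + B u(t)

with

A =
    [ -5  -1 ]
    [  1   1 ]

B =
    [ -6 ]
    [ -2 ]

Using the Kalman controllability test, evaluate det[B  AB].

112

AB = [[32], [-8]]
Controllability matrix C = [B  AB] = [[-6, 32], [-2, -8]]
det(C) = (-6)·(-8) - 32·(-2) = 48 - (-64) = 112
Since det(C) ≠ 0, rank(C) = 2 and the system is completely controllable.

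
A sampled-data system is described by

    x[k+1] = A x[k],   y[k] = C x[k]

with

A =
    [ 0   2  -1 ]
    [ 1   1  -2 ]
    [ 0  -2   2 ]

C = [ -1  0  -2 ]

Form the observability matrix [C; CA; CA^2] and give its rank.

3

CA = [[0, 2, -3]]
CA^2 = [[2, 8, -10]]
Observability matrix O = [C; CA; CA^2] = [[-1, 0, -2], [0, 2, -3], [2, 8, -10]]
det(O) = (-1)·(2·(-10) - (-3)·8) - 0·(0·(-10) - (-3)·2) + (-2)·(0·8 - 2·2) = (-1)·4 - 0·6 + (-2)·(-4) = 4 ≠ 0, so rank(O) = 3.
rank(O) = 3 = n, so the pair (A, C) is completely observable.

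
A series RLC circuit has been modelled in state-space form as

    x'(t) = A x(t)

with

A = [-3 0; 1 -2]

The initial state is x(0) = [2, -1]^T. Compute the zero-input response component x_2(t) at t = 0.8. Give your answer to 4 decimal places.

0.0205

det(sI - A) = s^2 - (tr A)s + det A, with tr A = (-3) + (-2) = -5 and det A = (-3)·(-2) - 0·1 = 6 - 0 = 6.
So p(s) = det(sI - A) = s^2 + 5s + 6.
Factor s^2 + 5s + 6: two numbers with sum -5 and product 6 are -2 and -3, so s^2 + 5s + 6 = (s + 2)(s + 3).
Hence p(s) = (s + 2) (s + 3), with roots -3, -2.
The eigenvalues -3, -2 are distinct and real, so A is diagonalisable and x(t) = e^{At} x(0) = V diag(e^{λ_i t}) V^{-1} x(0), where the columns of V are the eigenvectors.
λ = -3: A - (-3)I = [[0, 0], [1, 1]]. Row 2 gives 1·v1 + 1·v2 = 0, so take v_1 = [-1, 1]^T.
λ = -2: A - (-2)I = [[-1, 0], [1, 0]]. Row 1 gives (-1)·v1 + 0·v2 = 0, so take v_2 = [0, 1]^T.
V = [v_1 v_2] = [[-1, 0], [1, 1]] has det V = -1, so V^{-1} = adj(V)/det V = [[-1, 0], [1, 1]].
Modal coordinates z(0) = V^{-1} x(0): (-1)·2 + 0·(-1) = -2; 1·2 + 1·(-1) = 1; so z(0) = [-2, 1]^T.
x_2(t) = Σ_i (v_i)_2 · z_i(0) · e^{λ_i t} (row 2 of V times the modal terms).
x_2(0.8) = 1·(-2)·e^{-3·0.8} + 1·1·e^{-2·0.8} = (-2)·0.090718 + 1·0.201897 = 0.0205.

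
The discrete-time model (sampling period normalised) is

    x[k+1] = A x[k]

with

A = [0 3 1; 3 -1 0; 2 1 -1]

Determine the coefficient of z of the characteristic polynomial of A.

-10

Expand det(zI - A) for the 3×3 matrix.
p(z) = z^3 + 2z^2 - 10z - 14.
(Check: constant term = det(-A) = (-1)^3 det A = -14; coefficient of z^2 = -tr A = 2.)
The coefficient of z is -10.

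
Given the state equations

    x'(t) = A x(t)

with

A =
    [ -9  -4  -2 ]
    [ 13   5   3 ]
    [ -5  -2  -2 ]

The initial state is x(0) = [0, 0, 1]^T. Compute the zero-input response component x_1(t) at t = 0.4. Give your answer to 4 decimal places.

det(sI - A) = s^3 - (tr A)s^2 + (M11 + M22 + M33)s - det A, where Mii is the 2×2 principal minor of A obtained by deleting row i and column i.
tr A = (-9) + 5 + (-2) = -6; M11 = 5·(-2) - 3·(-2) = -10 - (-6) = -4; M22 = (-9)·(-2) - (-2)·(-5) = 18 - 10 = 8; M33 = (-9)·5 - (-4)·13 = -45 - (-52) = 7; sum of minors = 11.
det A = (-9)·(5·(-2) - 3·(-2)) - (-4)·(13·(-2) - 3·(-5)) + (-2)·(13·(-2) - 5·(-5)) = (-9)·(-4) - (-4)·(-11) + (-2)·(-1) = -6.
So p(s) = det(sI - A) = s^3 + 6s^2 + 11s + 6.
Rational-root test: any integer root divides 6. Testing small divisors, s = -1 works: p(-1) = -1 + 6 + (-11) + 6 = 0, so (s + 1) is a factor.
Dividing, p(s) = (s + 1)(s^2 + 5s + 6).
Factor s^2 + 5s + 6: two numbers with sum -5 and product 6 are -2 and -3, so s^2 + 5s + 6 = (s + 2)(s + 3).
Hence p(s) = (s + 1) (s + 2) (s + 3), with roots -3, -2, -1.
The eigenvalues -3, -2, -1 are distinct and real, so A is diagonalisable and x(t) = e^{At} x(0) = V diag(e^{λ_i t}) V^{-1} x(0), where the columns of V are the eigenvectors.
λ = -3: A - (-3)I = [[-6, -4, -2], [13, 8, 3], [-5, -2, 1]]. v must be orthogonal to every row; (row 1) × (row 2) = [4, -8, 4], so take v_1 = [1, -2, 1]^T.
λ = -2: A - (-2)I = [[-7, -4, -2], [13, 7, 3], [-5, -2, 0]]. v must be orthogonal to every row; (row 1) × (row 2) = [2, -5, 3], so take v_2 = [-2, 5, -3]^T.
λ = -1: A - (-1)I = [[-8, -4, -2], [13, 6, 3], [-5, -2, -1]]. v must be orthogonal to every row; (row 1) × (row 2) = [0, -2, 4], so take v_3 = [0, -1, 2]^T.
V = [v_1 v_2 v_3] = [[1, -2, 0], [-2, 5, -1], [1, -3, 2]] has det V = 1, so V^{-1} = adj(V)/det V = [[7, 4, 2], [3, 2, 1], [1, 1, 1]].
Modal coordinates z(0) = V^{-1} x(0): 7·0 + 4·0 + 2·1 = 2; 3·0 + 2·0 + 1·1 = 1; 1·0 + 1·0 + 1·1 = 1; so z(0) = [2, 1, 1]^T.
x_1(t) = Σ_i (v_i)_1 · z_i(0) · e^{λ_i t} (row 1 of V times the modal terms).
x_1(0.4) = 1·2·e^{-3·0.4} + (-2)·1·e^{-2·0.4} + 0·1·e^{-1·0.4} = 2·0.301194 + (-2)·0.449329 + 0·0.670320 = -0.2963.

-0.2963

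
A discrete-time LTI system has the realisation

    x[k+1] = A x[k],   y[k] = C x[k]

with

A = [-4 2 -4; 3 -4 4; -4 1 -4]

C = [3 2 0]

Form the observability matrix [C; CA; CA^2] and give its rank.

CA = [[-6, -2, -4]]
CA^2 = [[34, -8, 32]]
Observability matrix O = [C; CA; CA^2] = [[3, 2, 0], [-6, -2, -4], [34, -8, 32]]
det(O) = 3·((-2)·32 - (-4)·(-8)) - 2·((-6)·32 - (-4)·34) + 0·((-6)·(-8) - (-2)·34) = 3·(-96) - 2·(-56) + 0·116 = -176 ≠ 0, so rank(O) = 3.
rank(O) = 3 = n, so the pair (A, C) is completely observable.

3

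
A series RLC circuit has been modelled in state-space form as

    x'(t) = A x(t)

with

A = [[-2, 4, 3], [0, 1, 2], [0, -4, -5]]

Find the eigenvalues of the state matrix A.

-3, -2, -1

det(sI - A) = s^3 - (tr A)s^2 + (M11 + M22 + M33)s - det A, where Mii is the 2×2 principal minor of A obtained by deleting row i and column i.
tr A = (-2) + 1 + (-5) = -6; M11 = 1·(-5) - 2·(-4) = -5 - (-8) = 3; M22 = (-2)·(-5) - 3·0 = 10 - 0 = 10; M33 = (-2)·1 - 4·0 = -2 - 0 = -2; sum of minors = 11.
det A = (-2)·(1·(-5) - 2·(-4)) - 4·(0·(-5) - 2·0) + 3·(0·(-4) - 1·0) = (-2)·3 - 4·0 + 3·0 = -6.
So p(s) = det(sI - A) = s^3 + 6s^2 + 11s + 6.
Rational-root test: any integer root divides 6. Testing small divisors, s = -1 works: p(-1) = -1 + 6 + (-11) + 6 = 0, so (s + 1) is a factor.
Dividing, p(s) = (s + 1)(s^2 + 5s + 6).
Factor s^2 + 5s + 6: two numbers with sum -5 and product 6 are -2 and -3, so s^2 + 5s + 6 = (s + 2)(s + 3).
Hence p(s) = (s + 1) (s + 2) (s + 3), with roots -3, -2, -1.
All eigenvalues have negative real part, so the system is asymptotically stable.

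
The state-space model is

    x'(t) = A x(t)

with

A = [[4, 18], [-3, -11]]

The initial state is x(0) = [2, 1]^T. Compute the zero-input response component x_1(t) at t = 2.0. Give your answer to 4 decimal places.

det(sI - A) = s^2 - (tr A)s + det A, with tr A = 4 + (-11) = -7 and det A = 4·(-11) - 18·(-3) = -44 - (-54) = 10.
So p(s) = det(sI - A) = s^2 + 7s + 10.
Factor s^2 + 7s + 10: two numbers with sum -7 and product 10 are -2 and -5, so s^2 + 7s + 10 = (s + 2)(s + 5).
Hence p(s) = (s + 2) (s + 5), with roots -5, -2.
The eigenvalues -5, -2 are distinct and real, so A is diagonalisable and x(t) = e^{At} x(0) = V diag(e^{λ_i t}) V^{-1} x(0), where the columns of V are the eigenvectors.
λ = -5: A - (-5)I = [[9, 18], [-3, -6]]. Row 1 gives 9·v1 + 18·v2 = 0, so take v_1 = [-2, 1]^T.
λ = -2: A - (-2)I = [[6, 18], [-3, -9]]. Row 1 gives 6·v1 + 18·v2 = 0, so take v_2 = [3, -1]^T.
V = [v_1 v_2] = [[-2, 3], [1, -1]] has det V = -1, so V^{-1} = adj(V)/det V = [[1, 3], [1, 2]].
Modal coordinates z(0) = V^{-1} x(0): 1·2 + 3·1 = 5; 1·2 + 2·1 = 4; so z(0) = [5, 4]^T.
x_1(t) = Σ_i (v_i)_1 · z_i(0) · e^{λ_i t} (row 1 of V times the modal terms).
x_1(2.0) = (-2)·5·e^{-5·2.0} + 3·4·e^{-2·2.0} = (-10)·0.000045 + 12·0.018316 = 0.2193.

0.2193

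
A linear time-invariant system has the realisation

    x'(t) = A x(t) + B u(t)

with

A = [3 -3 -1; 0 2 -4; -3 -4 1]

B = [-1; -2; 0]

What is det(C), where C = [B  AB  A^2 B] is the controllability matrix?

-612

AB = [[3], [-4], [11]]
A^2B = [[10], [-52], [18]]
Controllability matrix C = [B  AB  A^2B] = [[-1, 3, 10], [-2, -4, -52], [0, 11, 18]]
Expanding along the first row, det(C) = (-1)·((-4)·18 - (-52)·11) - 3·((-2)·18 - (-52)·0) + 10·((-2)·11 - (-4)·0) = (-1)·500 - 3·(-36) + 10·(-22) = -612
Since det(C) ≠ 0, rank(C) = 3 and the system is completely controllable.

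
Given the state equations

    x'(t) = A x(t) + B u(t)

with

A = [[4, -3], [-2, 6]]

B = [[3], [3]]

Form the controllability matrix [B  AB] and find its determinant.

AB = [[3], [12]]
Controllability matrix C = [B  AB] = [[3, 3], [3, 12]]
det(C) = 3·12 - 3·3 = 36 - 9 = 27
Since det(C) ≠ 0, rank(C) = 2 and the system is completely controllable.

27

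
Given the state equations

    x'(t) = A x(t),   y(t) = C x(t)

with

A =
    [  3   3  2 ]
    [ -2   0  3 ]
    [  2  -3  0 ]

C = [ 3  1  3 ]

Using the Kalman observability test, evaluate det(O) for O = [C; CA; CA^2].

CA = [[13, 0, 9]]
CA^2 = [[57, 12, 26]]
Observability matrix O = [C; CA; CA^2] = [[3, 1, 3], [13, 0, 9], [57, 12, 26]]
Expanding along the first row, det(O) = 3·(0·26 - 9·12) - 1·(13·26 - 9·57) + 3·(13·12 - 0·57) = 3·(-108) - 1·(-175) + 3·156 = 319
Since det(O) ≠ 0, rank(O) = 3 and the system is completely observable.

319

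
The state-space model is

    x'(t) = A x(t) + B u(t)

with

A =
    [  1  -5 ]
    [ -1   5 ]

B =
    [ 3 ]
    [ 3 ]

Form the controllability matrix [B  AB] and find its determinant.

AB = [[-12], [12]]
Controllability matrix C = [B  AB] = [[3, -12], [3, 12]]
det(C) = 3·12 - (-12)·3 = 36 - (-36) = 72
Since det(C) ≠ 0, rank(C) = 2 and the system is completely controllable.

72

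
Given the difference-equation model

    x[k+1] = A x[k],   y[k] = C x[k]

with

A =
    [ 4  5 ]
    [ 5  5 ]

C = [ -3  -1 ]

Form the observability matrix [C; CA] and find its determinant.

43

CA = [[-17, -20]]
Observability matrix O = [C; CA] = [[-3, -1], [-17, -20]]
det(O) = (-3)·(-20) - (-1)·(-17) = 60 - 17 = 43
Since det(O) ≠ 0, rank(O) = 2 and the system is completely observable.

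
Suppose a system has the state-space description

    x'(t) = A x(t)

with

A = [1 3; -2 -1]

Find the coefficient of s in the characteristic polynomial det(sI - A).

0

For a 2×2 matrix, det(sI - A) = s^2 - (tr A)s + det A.
tr A = 0, det A = 5.
So p(s) = s^2 + 5.
The coefficient of s is 0.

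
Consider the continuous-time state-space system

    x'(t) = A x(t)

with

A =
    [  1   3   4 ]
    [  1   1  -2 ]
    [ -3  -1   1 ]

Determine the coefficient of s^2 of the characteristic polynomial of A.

Expand det(sI - A) for the 3×3 matrix.
p(s) = s^3 - 3s^2 + 10s - 22.
(Check: constant term = det(-A) = (-1)^3 det A = -22; coefficient of s^2 = -tr A = -3.)
The coefficient of s^2 is -3.

-3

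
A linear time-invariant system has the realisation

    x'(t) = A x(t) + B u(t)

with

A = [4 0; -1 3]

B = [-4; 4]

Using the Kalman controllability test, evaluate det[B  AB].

0

AB = [[-16], [16]]
Controllability matrix C = [B  AB] = [[-4, -16], [4, 16]]
det(C) = (-4)·16 - (-16)·4 = -64 - (-64) = 0
Since det(C) = 0, rank(C) < 2 and the system is not completely controllable.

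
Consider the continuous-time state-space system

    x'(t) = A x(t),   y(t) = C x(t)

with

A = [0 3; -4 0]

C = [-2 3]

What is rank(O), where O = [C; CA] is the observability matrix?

2

CA = [[-12, -6]]
Observability matrix O = [C; CA] = [[-2, 3], [-12, -6]]
det(O) = (-2)·(-6) - 3·(-12) = 12 - (-36) = 48 ≠ 0, so rank(O) = 2.
rank(O) = 2 = n, so the pair (A, C) is completely observable.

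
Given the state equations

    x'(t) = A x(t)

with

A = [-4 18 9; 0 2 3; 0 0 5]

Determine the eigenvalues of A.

-4, 2, 5

det(sI - A) = s^3 - (tr A)s^2 + (M11 + M22 + M33)s - det A, where Mii is the 2×2 principal minor of A obtained by deleting row i and column i.
tr A = (-4) + 2 + 5 = 3; M11 = 2·5 - 3·0 = 10 - 0 = 10; M22 = (-4)·5 - 9·0 = -20 - 0 = -20; M33 = (-4)·2 - 18·0 = -8 - 0 = -8; sum of minors = -18.
det A = (-4)·(2·5 - 3·0) - 18·(0·5 - 3·0) + 9·(0·0 - 2·0) = (-4)·10 - 18·0 + 9·0 = -40.
So p(s) = det(sI - A) = s^3 - 3s^2 - 18s + 40.
Rational-root test: any integer root divides 40. Testing small divisors, s = 2 works: p(2) = 8 + (-12) + (-36) + 40 = 0, so (s - 2) is a factor.
Dividing, p(s) = (s - 2)(s^2 - s - 20).
Factor s^2 - s - 20: two numbers with sum 1 and product -20 are 5 and -4, so s^2 - s - 20 = (s - 5)(s + 4).
Hence p(s) = (s - 5) (s - 2) (s + 4), with roots -4, 2, 5.
At least one eigenvalue has non-negative real part, so the system is not asymptotically stable.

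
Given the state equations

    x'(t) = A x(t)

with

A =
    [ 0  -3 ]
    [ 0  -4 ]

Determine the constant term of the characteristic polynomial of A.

0

For a 2×2 matrix, det(sI - A) = s^2 - (tr A)s + det A.
tr A = -4, det A = 0.
So p(s) = s^2 + 4s.
The constant term is 0.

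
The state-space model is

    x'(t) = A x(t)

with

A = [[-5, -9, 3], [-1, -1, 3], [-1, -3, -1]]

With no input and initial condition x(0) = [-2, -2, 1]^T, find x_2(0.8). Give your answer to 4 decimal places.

det(sI - A) = s^3 - (tr A)s^2 + (M11 + M22 + M33)s - det A, where Mii is the 2×2 principal minor of A obtained by deleting row i and column i.
tr A = (-5) + (-1) + (-1) = -7; M11 = (-1)·(-1) - 3·(-3) = 1 - (-9) = 10; M22 = (-5)·(-1) - 3·(-1) = 5 - (-3) = 8; M33 = (-5)·(-1) - (-9)·(-1) = 5 - 9 = -4; sum of minors = 14.
det A = (-5)·((-1)·(-1) - 3·(-3)) - (-9)·((-1)·(-1) - 3·(-1)) + 3·((-1)·(-3) - (-1)·(-1)) = (-5)·10 - (-9)·4 + 3·2 = -8.
So p(s) = det(sI - A) = s^3 + 7s^2 + 14s + 8.
Rational-root test: any integer root divides 8. Testing small divisors, s = -1 works: p(-1) = -1 + 7 + (-14) + 8 = 0, so (s + 1) is a factor.
Dividing, p(s) = (s + 1)(s^2 + 6s + 8).
Factor s^2 + 6s + 8: two numbers with sum -6 and product 8 are -2 and -4, so s^2 + 6s + 8 = (s + 2)(s + 4).
Hence p(s) = (s + 1) (s + 2) (s + 4), with roots -4, -2, -1.
The eigenvalues -4, -2, -1 are distinct and real, so A is diagonalisable and x(t) = e^{At} x(0) = V diag(e^{λ_i t}) V^{-1} x(0), where the columns of V are the eigenvectors.
λ = -4: A - (-4)I = [[-1, -9, 3], [-1, 3, 3], [-1, -3, 3]]. v must be orthogonal to every row; (row 1) × (row 2) = [-36, 0, -12], so take v_1 = [3, 0, 1]^T.
λ = -2: A - (-2)I = [[-3, -9, 3], [-1, 1, 3], [-1, -3, 1]]. v must be orthogonal to every row; (row 1) × (row 2) = [-30, 6, -12], so take v_2 = [5, -1, 2]^T.
λ = -1: A - (-1)I = [[-4, -9, 3], [-1, 0, 3], [-1, -3, 0]]. v must be orthogonal to every row; (row 1) × (row 2) = [-27, 9, -9], so take v_3 = [-3, 1, -1]^T.
V = [v_1 v_2 v_3] = [[3, 5, -3], [0, -1, 1], [1, 2, -1]] has det V = -1, so V^{-1} = adj(V)/det V = [[1, 1, -2], [-1, 0, 3], [-1, 1, 3]].
Modal coordinates z(0) = V^{-1} x(0): 1·(-2) + 1·(-2) + (-2)·1 = -6; (-1)·(-2) + 0·(-2) + 3·1 = 5; (-1)·(-2) + 1·(-2) + 3·1 = 3; so z(0) = [-6, 5, 3]^T.
x_2(t) = Σ_i (v_i)_2 · z_i(0) · e^{λ_i t} (row 2 of V times the modal terms).
x_2(0.8) = 0·(-6)·e^{-4·0.8} + (-1)·5·e^{-2·0.8} + 1·3·e^{-1·0.8} = 0·0.040762 + (-5)·0.201897 + 3·0.449329 = 0.3385.

0.3385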